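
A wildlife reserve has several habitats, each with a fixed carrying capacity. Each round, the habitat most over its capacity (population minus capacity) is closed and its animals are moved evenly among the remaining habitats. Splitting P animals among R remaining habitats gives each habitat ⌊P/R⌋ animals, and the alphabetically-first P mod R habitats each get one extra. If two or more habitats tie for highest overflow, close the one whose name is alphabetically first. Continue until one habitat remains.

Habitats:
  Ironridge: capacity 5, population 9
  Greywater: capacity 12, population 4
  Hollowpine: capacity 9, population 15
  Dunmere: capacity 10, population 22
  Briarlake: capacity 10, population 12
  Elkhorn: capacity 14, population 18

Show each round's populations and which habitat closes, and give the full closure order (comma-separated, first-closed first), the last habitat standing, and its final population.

Round 1: Briarlake=12 Dunmere=22 Elkhorn=18 Greywater=4 Hollowpine=15 Ironridge=9 → close Dunmere (overflow 12)
  22÷5 = 4 each, +1 to first 2
Round 2: Briarlake=17 Elkhorn=23 Greywater=8 Hollowpine=19 Ironridge=13 → close Hollowpine (overflow 10)
  19÷4 = 4 each, +1 to first 3
Round 3: Briarlake=22 Elkhorn=28 Greywater=13 Ironridge=17 → close Elkhorn (overflow 14)
  28÷3 = 9 each, +1 to first 1
Round 4: Briarlake=32 Greywater=22 Ironridge=26 → close Briarlake (overflow 22)
  32÷2 = 16 each, +1 to first 0
Round 5: Greywater=38 Ironridge=42 → close Ironridge (overflow 37)
  42÷1 = 42 each, +1 to first 0

Closure order: Dunmere, Hollowpine, Elkhorn, Briarlake, Ironridge
Last habitat: Greywater with 80 animals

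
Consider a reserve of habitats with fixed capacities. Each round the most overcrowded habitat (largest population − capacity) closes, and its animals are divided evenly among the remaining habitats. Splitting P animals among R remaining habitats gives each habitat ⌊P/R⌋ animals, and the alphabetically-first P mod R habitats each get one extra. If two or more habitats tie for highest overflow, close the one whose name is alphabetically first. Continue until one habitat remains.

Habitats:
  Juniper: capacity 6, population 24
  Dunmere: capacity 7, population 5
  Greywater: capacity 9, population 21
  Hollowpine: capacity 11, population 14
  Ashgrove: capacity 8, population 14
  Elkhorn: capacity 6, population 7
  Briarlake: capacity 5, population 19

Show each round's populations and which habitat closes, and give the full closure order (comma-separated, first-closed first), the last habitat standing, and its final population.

Round 1: Ashgrove=14 Briarlake=19 Dunmere=5 Elkhorn=7 Greywater=21 Hollowpine=14 Juniper=24 → close Juniper (overflow 18)
  24÷6 = 4 each, +1 to first 0
Round 2: Ashgrove=18 Briarlake=23 Dunmere=9 Elkhorn=11 Greywater=25 Hollowpine=18 → close Briarlake (overflow 18)
  23÷5 = 4 each, +1 to first 3
Round 3: Ashgrove=23 Dunmere=14 Elkhorn=16 Greywater=29 Hollowpine=22 → close Greywater (overflow 20)
  29÷4 = 7 each, +1 to first 1
Round 4: Ashgrove=31 Dunmere=21 Elkhorn=23 Hollowpine=29 → close Ashgrove (overflow 23)
  31÷3 = 10 each, +1 to first 1
Round 5: Dunmere=32 Elkhorn=33 Hollowpine=39 → close Hollowpine (overflow 28)
  39÷2 = 19 each, +1 to first 1
Round 6: Dunmere=52 Elkhorn=52 → close Elkhorn (overflow 46)
  52÷1 = 52 each, +1 to first 0

Closure order: Juniper, Briarlake, Greywater, Ashgrove, Hollowpine, Elkhorn
Last habitat: Dunmere with 104 animals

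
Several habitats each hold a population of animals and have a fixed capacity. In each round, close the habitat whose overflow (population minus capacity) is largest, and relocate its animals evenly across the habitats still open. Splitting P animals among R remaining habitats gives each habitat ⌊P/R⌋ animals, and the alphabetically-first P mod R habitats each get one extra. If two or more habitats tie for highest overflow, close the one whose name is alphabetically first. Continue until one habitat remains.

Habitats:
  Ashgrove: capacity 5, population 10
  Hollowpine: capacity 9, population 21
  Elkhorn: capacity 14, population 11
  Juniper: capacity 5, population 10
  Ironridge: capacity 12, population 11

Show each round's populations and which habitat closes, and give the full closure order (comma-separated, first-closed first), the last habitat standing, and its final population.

Round 1: Ashgrove=10 Elkhorn=11 Hollowpine=21 Ironridge=11 Juniper=10 → close Hollowpine (overflow 12)
  21÷4 = 5 each, +1 to first 1
Round 2: Ashgrove=16 Elkhorn=16 Ironridge=16 Juniper=15 → close Ashgrove (overflow 11)
  16÷3 = 5 each, +1 to first 1
Round 3: Elkhorn=22 Ironridge=21 Juniper=20 → close Juniper (overflow 15)
  20÷2 = 10 each, +1 to first 0
Round 4: Elkhorn=32 Ironridge=31 → close Ironridge (overflow 19)
  31÷1 = 31 each, +1 to first 0

Closure order: Hollowpine, Ashgrove, Juniper, Ironridge
Last habitat: Elkhorn with 63 animals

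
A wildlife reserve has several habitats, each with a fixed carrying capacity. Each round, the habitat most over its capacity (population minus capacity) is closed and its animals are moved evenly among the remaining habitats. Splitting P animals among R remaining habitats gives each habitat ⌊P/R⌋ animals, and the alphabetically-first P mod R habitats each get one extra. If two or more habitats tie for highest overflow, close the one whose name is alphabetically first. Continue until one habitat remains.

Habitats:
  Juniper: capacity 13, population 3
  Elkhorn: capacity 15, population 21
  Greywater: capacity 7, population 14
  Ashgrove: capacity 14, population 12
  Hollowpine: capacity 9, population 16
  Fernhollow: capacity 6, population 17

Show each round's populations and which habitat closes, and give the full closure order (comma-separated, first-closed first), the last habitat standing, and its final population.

Round 1: Ashgrove=12 Elkhorn=21 Fernhollow=17 Greywater=14 Hollowpine=16 Juniper=3 → close Fernhollow (overflow 11)
  17÷5 = 3 each, +1 to first 2
Round 2: Ashgrove=16 Elkhorn=25 Greywater=17 Hollowpine=19 Juniper=6 → close Elkhorn (overflow 10)
  25÷4 = 6 each, +1 to first 1
Round 3: Ashgrove=23 Greywater=23 Hollowpine=25 Juniper=12 → close Greywater (overflow 16)
  23÷3 = 7 each, +1 to first 2
Round 4: Ashgrove=31 Hollowpine=33 Juniper=19 → close Hollowpine (overflow 24)
  33÷2 = 16 each, +1 to first 1
Round 5: Ashgrove=48 Juniper=35 → close Ashgrove (overflow 34)
  48÷1 = 48 each, +1 to first 0

Closure order: Fernhollow, Elkhorn, Greywater, Hollowpine, Ashgrove
Last habitat: Juniper with 83 animals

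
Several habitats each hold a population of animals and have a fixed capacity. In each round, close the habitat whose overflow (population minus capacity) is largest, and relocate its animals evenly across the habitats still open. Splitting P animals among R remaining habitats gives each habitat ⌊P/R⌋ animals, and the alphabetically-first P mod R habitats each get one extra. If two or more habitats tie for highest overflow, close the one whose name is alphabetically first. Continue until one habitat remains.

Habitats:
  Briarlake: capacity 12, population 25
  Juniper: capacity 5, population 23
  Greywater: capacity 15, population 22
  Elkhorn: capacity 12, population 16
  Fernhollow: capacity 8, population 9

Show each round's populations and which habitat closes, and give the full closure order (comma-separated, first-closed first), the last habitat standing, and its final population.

Closure order: Juniper, Briarlake, Greywater, Elkhorn
Last habitat: Fernhollow with 95 animals

Round 1: Briarlake=25 Elkhorn=16 Fernhollow=9 Greywater=22 Juniper=23 → close Juniper (overflow 18)
  23÷4 = 5 each, +1 to first 3
Round 2: Briarlake=31 Elkhorn=22 Fernhollow=15 Greywater=27 → close Briarlake (overflow 19)
  31÷3 = 10 each, +1 to first 1
Round 3: Elkhorn=33 Fernhollow=25 Greywater=37 → close Greywater (overflow 22)
  37÷2 = 18 each, +1 to first 1
Round 4: Elkhorn=52 Fernhollow=43 → close Elkhorn (overflow 40)
  52÷1 = 52 each, +1 to first 0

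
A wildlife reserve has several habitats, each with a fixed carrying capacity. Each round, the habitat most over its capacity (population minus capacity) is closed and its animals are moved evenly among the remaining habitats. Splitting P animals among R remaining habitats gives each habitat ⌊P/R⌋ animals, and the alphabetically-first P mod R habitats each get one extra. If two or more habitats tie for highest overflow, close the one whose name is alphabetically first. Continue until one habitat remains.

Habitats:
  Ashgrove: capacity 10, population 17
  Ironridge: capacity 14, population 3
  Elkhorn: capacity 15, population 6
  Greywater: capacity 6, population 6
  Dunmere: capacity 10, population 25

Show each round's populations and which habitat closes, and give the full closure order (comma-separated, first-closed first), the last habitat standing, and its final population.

Round 1: Ashgrove=17 Dunmere=25 Elkhorn=6 Greywater=6 Ironridge=3 → close Dunmere (overflow 15)
  25÷4 = 6 each, +1 to first 1
Round 2: Ashgrove=24 Elkhorn=12 Greywater=12 Ironridge=9 → close Ashgrove (overflow 14)
  24÷3 = 8 each, +1 to first 0
Round 3: Elkhorn=20 Greywater=20 Ironridge=17 → close Greywater (overflow 14)
  20÷2 = 10 each, +1 to first 0
Round 4: Elkhorn=30 Ironridge=27 → close Elkhorn (overflow 15)
  30÷1 = 30 each, +1 to first 0

Closure order: Dunmere, Ashgrove, Greywater, Elkhorn
Last habitat: Ironridge with 57 animals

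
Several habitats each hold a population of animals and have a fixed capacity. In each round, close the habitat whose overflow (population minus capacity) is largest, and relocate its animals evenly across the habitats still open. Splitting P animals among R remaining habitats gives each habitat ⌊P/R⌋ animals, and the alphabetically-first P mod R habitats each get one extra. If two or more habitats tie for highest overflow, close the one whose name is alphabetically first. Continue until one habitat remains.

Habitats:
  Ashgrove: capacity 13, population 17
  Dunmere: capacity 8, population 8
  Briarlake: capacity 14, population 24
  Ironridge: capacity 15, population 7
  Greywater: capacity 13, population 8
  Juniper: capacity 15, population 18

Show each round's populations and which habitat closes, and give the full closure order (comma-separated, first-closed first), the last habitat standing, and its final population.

Closure order: Briarlake, Ashgrove, Juniper, Dunmere, Greywater
Last habitat: Ironridge with 82 animals

Round 1: Ashgrove=17 Briarlake=24 Dunmere=8 Greywater=8 Ironridge=7 Juniper=18 → close Briarlake (overflow 10)
  24÷5 = 4 each, +1 to first 4
Round 2: Ashgrove=22 Dunmere=13 Greywater=13 Ironridge=12 Juniper=22 → close Ashgrove (overflow 9)
  22÷4 = 5 each, +1 to first 2
Round 3: Dunmere=19 Greywater=19 Ironridge=17 Juniper=27 → close Juniper (overflow 12)
  27÷3 = 9 each, +1 to first 0
Round 4: Dunmere=28 Greywater=28 Ironridge=26 → close Dunmere (overflow 20)
  28÷2 = 14 each, +1 to first 0
Round 5: Greywater=42 Ironridge=40 → close Greywater (overflow 29)
  42÷1 = 42 each, +1 to first 0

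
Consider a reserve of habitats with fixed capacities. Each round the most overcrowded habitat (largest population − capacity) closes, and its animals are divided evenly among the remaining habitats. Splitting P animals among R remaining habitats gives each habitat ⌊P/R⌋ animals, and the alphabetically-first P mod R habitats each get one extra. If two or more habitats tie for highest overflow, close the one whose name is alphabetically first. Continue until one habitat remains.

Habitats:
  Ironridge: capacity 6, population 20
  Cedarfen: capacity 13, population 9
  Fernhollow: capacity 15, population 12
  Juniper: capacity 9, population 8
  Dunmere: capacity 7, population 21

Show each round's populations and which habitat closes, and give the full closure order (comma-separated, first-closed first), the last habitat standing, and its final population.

Round 1: Cedarfen=9 Dunmere=21 Fernhollow=12 Ironridge=20 Juniper=8 → close Dunmere (overflow 14)
  21÷4 = 5 each, +1 to first 1
Round 2: Cedarfen=15 Fernhollow=17 Ironridge=25 Juniper=13 → close Ironridge (overflow 19)
  25÷3 = 8 each, +1 to first 1
Round 3: Cedarfen=24 Fernhollow=25 Juniper=21 → close Juniper (overflow 12)
  21÷2 = 10 each, +1 to first 1
Round 4: Cedarfen=35 Fernhollow=35 → close Cedarfen (overflow 22)
  35÷1 = 35 each, +1 to first 0

Closure order: Dunmere, Ironridge, Juniper, Cedarfen
Last habitat: Fernhollow with 70 animals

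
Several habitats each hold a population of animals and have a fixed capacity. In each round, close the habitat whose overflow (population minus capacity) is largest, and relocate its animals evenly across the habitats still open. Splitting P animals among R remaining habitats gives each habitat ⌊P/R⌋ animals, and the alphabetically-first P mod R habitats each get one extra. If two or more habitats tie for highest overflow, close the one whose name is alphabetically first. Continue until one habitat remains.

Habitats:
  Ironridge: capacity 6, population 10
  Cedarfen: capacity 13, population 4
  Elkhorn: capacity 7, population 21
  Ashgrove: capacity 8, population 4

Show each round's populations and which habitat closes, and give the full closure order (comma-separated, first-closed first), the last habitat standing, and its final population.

Round 1: Ashgrove=4 Cedarfen=4 Elkhorn=21 Ironridge=10 → close Elkhorn (overflow 14)
  21÷3 = 7 each, +1 to first 0
Round 2: Ashgrove=11 Cedarfen=11 Ironridge=17 → close Ironridge (overflow 11)
  17÷2 = 8 each, +1 to first 1
Round 3: Ashgrove=20 Cedarfen=19 → close Ashgrove (overflow 12)
  20÷1 = 20 each, +1 to first 0

Closure order: Elkhorn, Ironridge, Ashgrove
Last habitat: Cedarfen with 39 animals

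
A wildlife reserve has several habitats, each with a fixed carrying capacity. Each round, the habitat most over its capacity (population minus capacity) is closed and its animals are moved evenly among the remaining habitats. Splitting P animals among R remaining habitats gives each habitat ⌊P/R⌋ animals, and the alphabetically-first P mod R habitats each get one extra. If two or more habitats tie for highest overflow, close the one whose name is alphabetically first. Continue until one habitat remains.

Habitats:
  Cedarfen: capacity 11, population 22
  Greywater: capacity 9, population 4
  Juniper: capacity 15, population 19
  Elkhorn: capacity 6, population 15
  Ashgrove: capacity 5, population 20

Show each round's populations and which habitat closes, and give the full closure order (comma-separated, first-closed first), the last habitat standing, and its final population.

Closure order: Ashgrove, Cedarfen, Elkhorn, Juniper
Last habitat: Greywater with 80 animals

Round 1: Ashgrove=20 Cedarfen=22 Elkhorn=15 Greywater=4 Juniper=19 → close Ashgrove (overflow 15)
  20÷4 = 5 each, +1 to first 0
Round 2: Cedarfen=27 Elkhorn=20 Greywater=9 Juniper=24 → close Cedarfen (overflow 16)
  27÷3 = 9 each, +1 to first 0
Round 3: Elkhorn=29 Greywater=18 Juniper=33 → close Elkhorn (overflow 23)
  29÷2 = 14 each, +1 to first 1
Round 4: Greywater=33 Juniper=47 → close Juniper (overflow 32)
  47÷1 = 47 each, +1 to first 0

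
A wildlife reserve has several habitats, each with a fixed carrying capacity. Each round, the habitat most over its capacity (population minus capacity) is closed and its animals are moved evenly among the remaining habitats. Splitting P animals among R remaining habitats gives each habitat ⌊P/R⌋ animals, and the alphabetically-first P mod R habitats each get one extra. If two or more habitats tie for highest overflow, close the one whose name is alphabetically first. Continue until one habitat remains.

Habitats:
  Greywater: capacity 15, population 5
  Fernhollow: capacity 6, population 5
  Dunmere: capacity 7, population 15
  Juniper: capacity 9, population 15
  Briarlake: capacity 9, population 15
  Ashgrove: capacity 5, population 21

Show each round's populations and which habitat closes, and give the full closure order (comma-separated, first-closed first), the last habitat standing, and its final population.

Round 1: Ashgrove=21 Briarlake=15 Dunmere=15 Fernhollow=5 Greywater=5 Juniper=15 → close Ashgrove (overflow 16)
  21÷5 = 4 each, +1 to first 1
Round 2: Briarlake=20 Dunmere=19 Fernhollow=9 Greywater=9 Juniper=19 → close Dunmere (overflow 12)
  19÷4 = 4 each, +1 to first 3
Round 3: Briarlake=25 Fernhollow=14 Greywater=14 Juniper=23 → close Briarlake (overflow 16)
  25÷3 = 8 each, +1 to first 1
Round 4: Fernhollow=23 Greywater=22 Juniper=31 → close Juniper (overflow 22)
  31÷2 = 15 each, +1 to first 1
Round 5: Fernhollow=39 Greywater=37 → close Fernhollow (overflow 33)
  39÷1 = 39 each, +1 to first 0

Closure order: Ashgrove, Dunmere, Briarlake, Juniper, Fernhollow
Last habitat: Greywater with 76 animals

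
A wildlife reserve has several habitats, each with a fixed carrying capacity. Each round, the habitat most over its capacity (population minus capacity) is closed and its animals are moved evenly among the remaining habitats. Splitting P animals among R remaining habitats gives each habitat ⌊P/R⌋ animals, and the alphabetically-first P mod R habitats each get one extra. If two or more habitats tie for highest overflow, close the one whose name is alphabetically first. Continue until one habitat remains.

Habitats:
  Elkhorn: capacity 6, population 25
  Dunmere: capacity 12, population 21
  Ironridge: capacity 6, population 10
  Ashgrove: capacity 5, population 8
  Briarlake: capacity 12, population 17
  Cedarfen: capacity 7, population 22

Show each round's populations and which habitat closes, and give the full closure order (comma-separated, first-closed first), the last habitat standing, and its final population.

Round 1: Ashgrove=8 Briarlake=17 Cedarfen=22 Dunmere=21 Elkhorn=25 Ironridge=10 → close Elkhorn (overflow 19)
  25÷5 = 5 each, +1 to first 0
Round 2: Ashgrove=13 Briarlake=22 Cedarfen=27 Dunmere=26 Ironridge=15 → close Cedarfen (overflow 20)
  27÷4 = 6 each, +1 to first 3
Round 3: Ashgrove=20 Briarlake=29 Dunmere=33 Ironridge=21 → close Dunmere (overflow 21)
  33÷3 = 11 each, +1 to first 0
Round 4: Ashgrove=31 Briarlake=40 Ironridge=32 → close Briarlake (overflow 28)
  40÷2 = 20 each, +1 to first 0
Round 5: Ashgrove=51 Ironridge=52 → close Ashgrove (overflow 46)
  51÷1 = 51 each, +1 to first 0

Closure order: Elkhorn, Cedarfen, Dunmere, Briarlake, Ashgrove
Last habitat: Ironridge with 103 animals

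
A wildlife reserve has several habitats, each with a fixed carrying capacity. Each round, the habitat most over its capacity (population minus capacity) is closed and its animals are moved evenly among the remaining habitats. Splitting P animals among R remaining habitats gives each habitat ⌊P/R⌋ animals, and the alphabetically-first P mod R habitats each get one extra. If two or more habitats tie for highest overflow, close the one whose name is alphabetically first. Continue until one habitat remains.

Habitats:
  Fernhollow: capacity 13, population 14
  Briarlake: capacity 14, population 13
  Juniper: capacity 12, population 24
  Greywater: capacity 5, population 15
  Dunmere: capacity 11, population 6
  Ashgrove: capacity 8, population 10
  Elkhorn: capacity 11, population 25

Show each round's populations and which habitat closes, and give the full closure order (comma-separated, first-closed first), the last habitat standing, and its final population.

Closure order: Elkhorn, Juniper, Greywater, Ashgrove, Fernhollow, Briarlake
Last habitat: Dunmere with 107 animals

Round 1: Ashgrove=10 Briarlake=13 Dunmere=6 Elkhorn=25 Fernhollow=14 Greywater=15 Juniper=24 → close Elkhorn (overflow 14)
  25÷6 = 4 each, +1 to first 1
Round 2: Ashgrove=15 Briarlake=17 Dunmere=10 Fernhollow=18 Greywater=19 Juniper=28 → close Juniper (overflow 16)
  28÷5 = 5 each, +1 to first 3
Round 3: Ashgrove=21 Briarlake=23 Dunmere=16 Fernhollow=23 Greywater=24 → close Greywater (overflow 19)
  24÷4 = 6 each, +1 to first 0
Round 4: Ashgrove=27 Briarlake=29 Dunmere=22 Fernhollow=29 → close Ashgrove (overflow 19)
  27÷3 = 9 each, +1 to first 0
Round 5: Briarlake=38 Dunmere=31 Fernhollow=38 → close Fernhollow (overflow 25)
  38÷2 = 19 each, +1 to first 0
Round 6: Briarlake=57 Dunmere=50 → close Briarlake (overflow 43)
  57÷1 = 57 each, +1 to first 0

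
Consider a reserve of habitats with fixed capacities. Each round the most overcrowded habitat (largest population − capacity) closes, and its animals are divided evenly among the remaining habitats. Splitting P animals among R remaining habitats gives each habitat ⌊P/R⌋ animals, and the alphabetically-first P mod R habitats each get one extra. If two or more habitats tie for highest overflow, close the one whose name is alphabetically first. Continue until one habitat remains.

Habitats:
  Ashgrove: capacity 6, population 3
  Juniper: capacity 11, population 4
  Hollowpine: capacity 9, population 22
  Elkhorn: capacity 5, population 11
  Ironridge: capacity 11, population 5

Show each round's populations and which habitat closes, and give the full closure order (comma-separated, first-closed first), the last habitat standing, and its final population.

Round 1: Ashgrove=3 Elkhorn=11 Hollowpine=22 Ironridge=5 Juniper=4 → close Hollowpine (overflow 13)
  22÷4 = 5 each, +1 to first 2
Round 2: Ashgrove=9 Elkhorn=17 Ironridge=10 Juniper=9 → close Elkhorn (overflow 12)
  17÷3 = 5 each, +1 to first 2
Round 3: Ashgrove=15 Ironridge=16 Juniper=14 → close Ashgrove (overflow 9)
  15÷2 = 7 each, +1 to first 1
Round 4: Ironridge=24 Juniper=21 → close Ironridge (overflow 13)
  24÷1 = 24 each, +1 to first 0

Closure order: Hollowpine, Elkhorn, Ashgrove, Ironridge
Last habitat: Juniper with 45 animals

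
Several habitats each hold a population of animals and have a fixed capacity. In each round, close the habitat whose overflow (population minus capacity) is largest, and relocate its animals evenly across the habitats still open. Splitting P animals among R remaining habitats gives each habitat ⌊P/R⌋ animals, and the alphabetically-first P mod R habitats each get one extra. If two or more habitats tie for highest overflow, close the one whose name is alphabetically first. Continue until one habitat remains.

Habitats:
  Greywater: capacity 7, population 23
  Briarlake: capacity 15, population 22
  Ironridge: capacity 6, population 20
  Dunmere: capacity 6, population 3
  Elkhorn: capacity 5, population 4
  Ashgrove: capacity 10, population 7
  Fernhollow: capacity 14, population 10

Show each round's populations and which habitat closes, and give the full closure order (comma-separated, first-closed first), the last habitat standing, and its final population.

Closure order: Greywater, Ironridge, Briarlake, Elkhorn, Ashgrove, Dunmere
Last habitat: Fernhollow with 89 animals

Round 1: Ashgrove=7 Briarlake=22 Dunmere=3 Elkhorn=4 Fernhollow=10 Greywater=23 Ironridge=20 → close Greywater (overflow 16)
  23÷6 = 3 each, +1 to first 5
Round 2: Ashgrove=11 Briarlake=26 Dunmere=7 Elkhorn=8 Fernhollow=14 Ironridge=23 → close Ironridge (overflow 17)
  23÷5 = 4 each, +1 to first 3
Round 3: Ashgrove=16 Briarlake=31 Dunmere=12 Elkhorn=12 Fernhollow=18 → close Briarlake (overflow 16)
  31÷4 = 7 each, +1 to first 3
Round 4: Ashgrove=24 Dunmere=20 Elkhorn=20 Fernhollow=25 → close Elkhorn (overflow 15)
  20÷3 = 6 each, +1 to first 2
Round 5: Ashgrove=31 Dunmere=27 Fernhollow=31 → close Ashgrove (overflow 21)
  31÷2 = 15 each, +1 to first 1
Round 6: Dunmere=43 Fernhollow=46 → close Dunmere (overflow 37)
  43÷1 = 43 each, +1 to first 0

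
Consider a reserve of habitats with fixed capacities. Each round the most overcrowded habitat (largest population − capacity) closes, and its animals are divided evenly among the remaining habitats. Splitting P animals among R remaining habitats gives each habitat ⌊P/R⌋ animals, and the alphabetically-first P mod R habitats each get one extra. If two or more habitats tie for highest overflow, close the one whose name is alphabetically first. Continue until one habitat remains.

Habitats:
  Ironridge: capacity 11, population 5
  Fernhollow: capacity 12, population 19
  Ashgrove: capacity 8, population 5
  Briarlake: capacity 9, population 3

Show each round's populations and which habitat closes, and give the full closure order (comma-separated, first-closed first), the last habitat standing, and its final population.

Closure order: Fernhollow, Ashgrove, Briarlake
Last habitat: Ironridge with 32 animals

Round 1: Ashgrove=5 Briarlake=3 Fernhollow=19 Ironridge=5 → close Fernhollow (overflow 7)
  19÷3 = 6 each, +1 to first 1
Round 2: Ashgrove=12 Briarlake=9 Ironridge=11 → close Ashgrove (overflow 4)
  12÷2 = 6 each, +1 to first 0
Round 3: Briarlake=15 Ironridge=17 → close Briarlake (overflow 6)
  15÷1 = 15 each, +1 to first 0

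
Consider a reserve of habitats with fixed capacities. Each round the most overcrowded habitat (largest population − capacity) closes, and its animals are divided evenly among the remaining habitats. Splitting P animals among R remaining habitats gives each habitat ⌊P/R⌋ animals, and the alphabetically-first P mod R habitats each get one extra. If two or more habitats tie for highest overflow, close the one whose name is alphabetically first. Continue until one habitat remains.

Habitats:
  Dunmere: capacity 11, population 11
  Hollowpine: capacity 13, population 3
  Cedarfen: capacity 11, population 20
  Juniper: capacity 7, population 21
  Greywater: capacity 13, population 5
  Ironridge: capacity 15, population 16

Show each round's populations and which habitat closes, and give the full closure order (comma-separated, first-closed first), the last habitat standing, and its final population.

Round 1: Cedarfen=20 Dunmere=11 Greywater=5 Hollowpine=3 Ironridge=16 Juniper=21 → close Juniper (overflow 14)
  21÷5 = 4 each, +1 to first 1
Round 2: Cedarfen=25 Dunmere=15 Greywater=9 Hollowpine=7 Ironridge=20 → close Cedarfen (overflow 14)
  25÷4 = 6 each, +1 to first 1
Round 3: Dunmere=22 Greywater=15 Hollowpine=13 Ironridge=26 → close Dunmere (overflow 11)
  22÷3 = 7 each, +1 to first 1
Round 4: Greywater=23 Hollowpine=20 Ironridge=33 → close Ironridge (overflow 18)
  33÷2 = 16 each, +1 to first 1
Round 5: Greywater=40 Hollowpine=36 → close Greywater (overflow 27)
  40÷1 = 40 each, +1 to first 0

Closure order: Juniper, Cedarfen, Dunmere, Ironridge, Greywater
Last habitat: Hollowpine with 76 animals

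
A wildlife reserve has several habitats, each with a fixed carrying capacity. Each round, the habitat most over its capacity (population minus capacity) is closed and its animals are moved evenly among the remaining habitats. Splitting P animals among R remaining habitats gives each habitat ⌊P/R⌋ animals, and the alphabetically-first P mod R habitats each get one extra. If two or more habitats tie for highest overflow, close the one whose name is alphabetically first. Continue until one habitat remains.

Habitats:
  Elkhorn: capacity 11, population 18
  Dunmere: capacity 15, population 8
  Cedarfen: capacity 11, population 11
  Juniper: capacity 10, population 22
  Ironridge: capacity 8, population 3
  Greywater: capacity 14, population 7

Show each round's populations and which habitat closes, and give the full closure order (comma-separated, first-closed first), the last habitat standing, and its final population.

Closure order: Juniper, Elkhorn, Cedarfen, Dunmere, Ironridge
Last habitat: Greywater with 69 animals

Round 1: Cedarfen=11 Dunmere=8 Elkhorn=18 Greywater=7 Ironridge=3 Juniper=22 → close Juniper (overflow 12)
  22÷5 = 4 each, +1 to first 2
Round 2: Cedarfen=16 Dunmere=13 Elkhorn=22 Greywater=11 Ironridge=7 → close Elkhorn (overflow 11)
  22÷4 = 5 each, +1 to first 2
Round 3: Cedarfen=22 Dunmere=19 Greywater=16 Ironridge=12 → close Cedarfen (overflow 11)
  22÷3 = 7 each, +1 to first 1
Round 4: Dunmere=27 Greywater=23 Ironridge=19 → close Dunmere (overflow 12)
  27÷2 = 13 each, +1 to first 1
Round 5: Greywater=37 Ironridge=32 → close Ironridge (overflow 24)
  32÷1 = 32 each, +1 to first 0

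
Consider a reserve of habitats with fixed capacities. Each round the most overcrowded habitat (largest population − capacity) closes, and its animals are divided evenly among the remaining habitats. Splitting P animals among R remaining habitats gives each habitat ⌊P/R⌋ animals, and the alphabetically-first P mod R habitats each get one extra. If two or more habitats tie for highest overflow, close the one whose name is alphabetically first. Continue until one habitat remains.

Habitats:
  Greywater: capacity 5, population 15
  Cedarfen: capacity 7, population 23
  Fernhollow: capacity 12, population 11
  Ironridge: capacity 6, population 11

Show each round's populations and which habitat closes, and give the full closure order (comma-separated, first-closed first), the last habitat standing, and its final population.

Closure order: Cedarfen, Greywater, Ironridge
Last habitat: Fernhollow with 60 animals

Round 1: Cedarfen=23 Fernhollow=11 Greywater=15 Ironridge=11 → close Cedarfen (overflow 16)
  23÷3 = 7 each, +1 to first 2
Round 2: Fernhollow=19 Greywater=23 Ironridge=18 → close Greywater (overflow 18)
  23÷2 = 11 each, +1 to first 1
Round 3: Fernhollow=31 Ironridge=29 → close Ironridge (overflow 23)
  29÷1 = 29 each, +1 to first 0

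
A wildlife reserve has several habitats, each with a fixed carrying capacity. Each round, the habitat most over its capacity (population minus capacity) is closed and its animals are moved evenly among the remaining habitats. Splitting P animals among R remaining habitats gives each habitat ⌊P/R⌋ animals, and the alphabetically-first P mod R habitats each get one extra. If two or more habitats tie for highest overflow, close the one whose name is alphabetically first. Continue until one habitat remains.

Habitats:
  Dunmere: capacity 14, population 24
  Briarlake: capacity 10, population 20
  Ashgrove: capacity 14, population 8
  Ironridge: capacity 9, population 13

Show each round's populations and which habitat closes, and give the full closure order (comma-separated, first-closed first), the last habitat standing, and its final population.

Round 1: Ashgrove=8 Briarlake=20 Dunmere=24 Ironridge=13 → close Briarlake (overflow 10)
  20÷3 = 6 each, +1 to first 2
Round 2: Ashgrove=15 Dunmere=31 Ironridge=19 → close Dunmere (overflow 17)
  31÷2 = 15 each, +1 to first 1
Round 3: Ashgrove=31 Ironridge=34 → close Ironridge (overflow 25)
  34÷1 = 34 each, +1 to first 0

Closure order: Briarlake, Dunmere, Ironridge
Last habitat: Ashgrove with 65 animals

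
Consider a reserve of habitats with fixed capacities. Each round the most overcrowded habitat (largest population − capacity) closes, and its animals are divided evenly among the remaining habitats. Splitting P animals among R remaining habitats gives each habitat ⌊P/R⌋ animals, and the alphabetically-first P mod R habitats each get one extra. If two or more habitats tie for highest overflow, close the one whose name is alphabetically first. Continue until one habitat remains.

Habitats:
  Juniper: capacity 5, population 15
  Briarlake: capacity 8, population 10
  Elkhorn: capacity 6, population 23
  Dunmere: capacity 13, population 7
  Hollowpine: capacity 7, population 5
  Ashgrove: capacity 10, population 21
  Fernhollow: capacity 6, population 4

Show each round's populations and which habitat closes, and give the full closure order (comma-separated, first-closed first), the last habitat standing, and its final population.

Round 1: Ashgrove=21 Briarlake=10 Dunmere=7 Elkhorn=23 Fernhollow=4 Hollowpine=5 Juniper=15 → close Elkhorn (overflow 17)
  23÷6 = 3 each, +1 to first 5
Round 2: Ashgrove=25 Briarlake=14 Dunmere=11 Fernhollow=8 Hollowpine=9 Juniper=18 → close Ashgrove (overflow 15)
  25÷5 = 5 each, +1 to first 0
Round 3: Briarlake=19 Dunmere=16 Fernhollow=13 Hollowpine=14 Juniper=23 → close Juniper (overflow 18)
  23÷4 = 5 each, +1 to first 3
Round 4: Briarlake=25 Dunmere=22 Fernhollow=19 Hollowpine=19 → close Briarlake (overflow 17)
  25÷3 = 8 each, +1 to first 1
Round 5: Dunmere=31 Fernhollow=27 Hollowpine=27 → close Fernhollow (overflow 21)
  27÷2 = 13 each, +1 to first 1
Round 6: Dunmere=45 Hollowpine=40 → close Hollowpine (overflow 33)
  40÷1 = 40 each, +1 to first 0

Closure order: Elkhorn, Ashgrove, Juniper, Briarlake, Fernhollow, Hollowpine
Last habitat: Dunmere with 85 animals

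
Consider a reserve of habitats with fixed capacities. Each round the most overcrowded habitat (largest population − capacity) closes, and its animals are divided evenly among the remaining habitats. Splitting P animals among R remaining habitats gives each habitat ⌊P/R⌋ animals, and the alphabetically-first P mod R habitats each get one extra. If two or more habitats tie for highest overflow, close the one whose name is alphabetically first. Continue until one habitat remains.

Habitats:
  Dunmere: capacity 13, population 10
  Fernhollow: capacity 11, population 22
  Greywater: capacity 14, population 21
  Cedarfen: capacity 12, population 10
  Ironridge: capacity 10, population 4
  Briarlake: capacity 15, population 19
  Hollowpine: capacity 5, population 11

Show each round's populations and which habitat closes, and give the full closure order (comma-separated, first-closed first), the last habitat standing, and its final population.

Closure order: Fernhollow, Greywater, Hollowpine, Briarlake, Cedarfen, Dunmere
Last habitat: Ironridge with 97 animals

Round 1: Briarlake=19 Cedarfen=10 Dunmere=10 Fernhollow=22 Greywater=21 Hollowpine=11 Ironridge=4 → close Fernhollow (overflow 11)
  22÷6 = 3 each, +1 to first 4
Round 2: Briarlake=23 Cedarfen=14 Dunmere=14 Greywater=25 Hollowpine=14 Ironridge=7 → close Greywater (overflow 11)
  25÷5 = 5 each, +1 to first 0
Round 3: Briarlake=28 Cedarfen=19 Dunmere=19 Hollowpine=19 Ironridge=12 → close Hollowpine (overflow 14)
  19÷4 = 4 each, +1 to first 3
Round 4: Briarlake=33 Cedarfen=24 Dunmere=24 Ironridge=16 → close Briarlake (overflow 18)
  33÷3 = 11 each, +1 to first 0
Round 5: Cedarfen=35 Dunmere=35 Ironridge=27 → close Cedarfen (overflow 23)
  35÷2 = 17 each, +1 to first 1
Round 6: Dunmere=53 Ironridge=44 → close Dunmere (overflow 40)
  53÷1 = 53 each, +1 to first 0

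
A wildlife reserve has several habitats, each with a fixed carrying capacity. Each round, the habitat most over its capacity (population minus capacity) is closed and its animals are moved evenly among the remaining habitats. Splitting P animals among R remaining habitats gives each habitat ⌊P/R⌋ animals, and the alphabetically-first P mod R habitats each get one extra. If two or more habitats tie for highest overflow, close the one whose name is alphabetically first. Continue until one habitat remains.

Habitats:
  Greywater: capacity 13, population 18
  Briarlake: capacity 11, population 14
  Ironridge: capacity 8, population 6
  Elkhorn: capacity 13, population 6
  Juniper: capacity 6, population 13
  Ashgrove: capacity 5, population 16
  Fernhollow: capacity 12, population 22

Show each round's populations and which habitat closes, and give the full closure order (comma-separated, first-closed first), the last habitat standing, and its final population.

Closure order: Ashgrove, Fernhollow, Juniper, Greywater, Briarlake, Ironridge
Last habitat: Elkhorn with 95 animals

Round 1: Ashgrove=16 Briarlake=14 Elkhorn=6 Fernhollow=22 Greywater=18 Ironridge=6 Juniper=13 → close Ashgrove (overflow 11)
  16÷6 = 2 each, +1 to first 4
Round 2: Briarlake=17 Elkhorn=9 Fernhollow=25 Greywater=21 Ironridge=8 Juniper=15 → close Fernhollow (overflow 13)
  25÷5 = 5 each, +1 to first 0
Round 3: Briarlake=22 Elkhorn=14 Greywater=26 Ironridge=13 Juniper=20 → close Juniper (overflow 14)
  20÷4 = 5 each, +1 to first 0
Round 4: Briarlake=27 Elkhorn=19 Greywater=31 Ironridge=18 → close Greywater (overflow 18)
  31÷3 = 10 each, +1 to first 1
Round 5: Briarlake=38 Elkhorn=29 Ironridge=28 → close Briarlake (overflow 27)
  38÷2 = 19 each, +1 to first 0
Round 6: Elkhorn=48 Ironridge=47 → close Ironridge (overflow 39)
  47÷1 = 47 each, +1 to first 0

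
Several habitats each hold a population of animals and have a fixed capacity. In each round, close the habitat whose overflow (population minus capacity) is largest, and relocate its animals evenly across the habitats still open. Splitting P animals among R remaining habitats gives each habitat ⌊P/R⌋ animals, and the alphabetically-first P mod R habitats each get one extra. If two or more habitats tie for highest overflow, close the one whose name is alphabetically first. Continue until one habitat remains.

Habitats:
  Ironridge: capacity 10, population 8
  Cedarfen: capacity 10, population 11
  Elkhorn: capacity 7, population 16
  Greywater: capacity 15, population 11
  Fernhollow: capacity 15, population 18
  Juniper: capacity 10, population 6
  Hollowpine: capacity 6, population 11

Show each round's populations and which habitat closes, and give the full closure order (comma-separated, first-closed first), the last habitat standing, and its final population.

Closure order: Elkhorn, Hollowpine, Fernhollow, Cedarfen, Ironridge, Greywater
Last habitat: Juniper with 81 animals

Round 1: Cedarfen=11 Elkhorn=16 Fernhollow=18 Greywater=11 Hollowpine=11 Ironridge=8 Juniper=6 → close Elkhorn (overflow 9)
  16÷6 = 2 each, +1 to first 4
Round 2: Cedarfen=14 Fernhollow=21 Greywater=14 Hollowpine=14 Ironridge=10 Juniper=8 → close Hollowpine (overflow 8)
  14÷5 = 2 each, +1 to first 4
Round 3: Cedarfen=17 Fernhollow=24 Greywater=17 Ironridge=13 Juniper=10 → close Fernhollow (overflow 9)
  24÷4 = 6 each, +1 to first 0
Round 4: Cedarfen=23 Greywater=23 Ironridge=19 Juniper=16 → close Cedarfen (overflow 13)
  23÷3 = 7 each, +1 to first 2
Round 5: Greywater=31 Ironridge=27 Juniper=23 → close Ironridge (overflow 17)
  27÷2 = 13 each, +1 to first 1
Round 6: Greywater=45 Juniper=36 → close Greywater (overflow 30)
  45÷1 = 45 each, +1 to first 0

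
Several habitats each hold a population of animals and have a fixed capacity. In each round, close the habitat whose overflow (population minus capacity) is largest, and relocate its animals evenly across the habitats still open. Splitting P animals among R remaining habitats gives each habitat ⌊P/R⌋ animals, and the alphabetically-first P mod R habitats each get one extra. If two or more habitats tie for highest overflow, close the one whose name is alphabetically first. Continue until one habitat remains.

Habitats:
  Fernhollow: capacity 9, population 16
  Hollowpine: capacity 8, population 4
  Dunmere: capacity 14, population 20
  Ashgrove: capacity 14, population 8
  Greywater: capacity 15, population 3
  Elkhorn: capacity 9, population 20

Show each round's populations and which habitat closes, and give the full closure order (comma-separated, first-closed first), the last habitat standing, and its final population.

Closure order: Elkhorn, Fernhollow, Dunmere, Hollowpine, Ashgrove
Last habitat: Greywater with 71 animals

Round 1: Ashgrove=8 Dunmere=20 Elkhorn=20 Fernhollow=16 Greywater=3 Hollowpine=4 → close Elkhorn (overflow 11)
  20÷5 = 4 each, +1 to first 0
Round 2: Ashgrove=12 Dunmere=24 Fernhollow=20 Greywater=7 Hollowpine=8 → close Fernhollow (overflow 11)
  20÷4 = 5 each, +1 to first 0
Round 3: Ashgrove=17 Dunmere=29 Greywater=12 Hollowpine=13 → close Dunmere (overflow 15)
  29÷3 = 9 each, +1 to first 2
Round 4: Ashgrove=27 Greywater=22 Hollowpine=22 → close Hollowpine (overflow 14)
  22÷2 = 11 each, +1 to first 0
Round 5: Ashgrove=38 Greywater=33 → close Ashgrove (overflow 24)
  38÷1 = 38 each, +1 to first 0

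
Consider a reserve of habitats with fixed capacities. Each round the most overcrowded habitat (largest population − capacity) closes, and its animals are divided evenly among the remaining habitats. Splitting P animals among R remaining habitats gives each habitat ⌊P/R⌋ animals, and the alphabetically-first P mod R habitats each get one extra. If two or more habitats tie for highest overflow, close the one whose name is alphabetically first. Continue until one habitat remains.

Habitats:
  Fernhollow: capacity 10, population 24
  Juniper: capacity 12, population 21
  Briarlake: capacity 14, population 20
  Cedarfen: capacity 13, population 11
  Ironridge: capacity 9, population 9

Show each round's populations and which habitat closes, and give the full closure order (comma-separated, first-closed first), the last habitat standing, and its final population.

Closure order: Fernhollow, Juniper, Briarlake, Ironridge
Last habitat: Cedarfen with 85 animals

Round 1: Briarlake=20 Cedarfen=11 Fernhollow=24 Ironridge=9 Juniper=21 → close Fernhollow (overflow 14)
  24÷4 = 6 each, +1 to first 0
Round 2: Briarlake=26 Cedarfen=17 Ironridge=15 Juniper=27 → close Juniper (overflow 15)
  27÷3 = 9 each, +1 to first 0
Round 3: Briarlake=35 Cedarfen=26 Ironridge=24 → close Briarlake (overflow 21)
  35÷2 = 17 each, +1 to first 1
Round 4: Cedarfen=44 Ironridge=41 → close Ironridge (overflow 32)
  41÷1 = 41 each, +1 to first 0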